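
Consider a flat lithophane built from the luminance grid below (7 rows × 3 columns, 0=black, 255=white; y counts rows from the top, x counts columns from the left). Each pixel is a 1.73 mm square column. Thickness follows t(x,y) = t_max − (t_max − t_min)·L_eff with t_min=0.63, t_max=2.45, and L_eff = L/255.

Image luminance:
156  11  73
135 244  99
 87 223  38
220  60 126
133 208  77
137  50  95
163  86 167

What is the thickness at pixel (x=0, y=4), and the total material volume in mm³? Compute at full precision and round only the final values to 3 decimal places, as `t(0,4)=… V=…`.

span = t_max - t_min = 2.45 - 0.63 = 1.820
L(0,4) = 133, L_eff = 133/255 = 0.521569
t(0,4) = 2.45 - 1.820·0.521569 = 1.501
Σt over all 7·3 pixels = 840959/25500 ≈ 32.9787843
V = pitch²·Σt = 1.73²·840959/25500 = 98.702

t(0,4)=1.501 V=98.702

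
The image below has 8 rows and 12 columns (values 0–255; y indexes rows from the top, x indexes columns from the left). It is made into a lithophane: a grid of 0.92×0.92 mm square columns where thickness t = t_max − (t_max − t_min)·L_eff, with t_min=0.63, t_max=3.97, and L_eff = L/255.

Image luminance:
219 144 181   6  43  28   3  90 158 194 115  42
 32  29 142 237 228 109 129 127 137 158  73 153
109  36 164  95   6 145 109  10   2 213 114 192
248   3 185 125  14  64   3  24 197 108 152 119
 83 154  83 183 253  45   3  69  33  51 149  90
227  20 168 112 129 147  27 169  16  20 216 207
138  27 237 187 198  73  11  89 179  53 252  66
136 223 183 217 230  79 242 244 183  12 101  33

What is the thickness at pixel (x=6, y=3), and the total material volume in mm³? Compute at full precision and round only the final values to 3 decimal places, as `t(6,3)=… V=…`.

span = t_max - t_min = 3.97 - 0.63 = 3.340
L(6,3) = 3, L_eff = 3/255 = 0.011765
t(6,3) = 3.97 - 3.340·0.011765 = 3.931
Σt over all 8·12 pixels = 2978693/12750 ≈ 233.6229804
V = pitch²·Σt = 0.92²·2978693/12750 = 197.738

t(6,3)=3.931 V=197.738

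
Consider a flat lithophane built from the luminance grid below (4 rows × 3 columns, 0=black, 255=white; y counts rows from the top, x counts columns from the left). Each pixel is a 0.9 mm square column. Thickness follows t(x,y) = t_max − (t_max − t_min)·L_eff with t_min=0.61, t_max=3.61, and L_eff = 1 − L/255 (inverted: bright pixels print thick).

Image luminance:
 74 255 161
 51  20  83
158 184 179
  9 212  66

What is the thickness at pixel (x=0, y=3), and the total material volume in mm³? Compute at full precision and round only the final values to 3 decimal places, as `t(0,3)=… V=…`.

span = t_max - t_min = 3.61 - 0.61 = 3.000
L(0,3) = 9, L_eff = 1 - 9/255 = 0.964706 (inverted)
t(0,3) = 3.61 - 3.000·0.964706 = 0.716
Σt over all 4·3 pixels = 10371/425 ≈ 24.4023529
V = pitch²·Σt = 0.9²·10371/425 = 19.766

t(0,3)=0.716 V=19.766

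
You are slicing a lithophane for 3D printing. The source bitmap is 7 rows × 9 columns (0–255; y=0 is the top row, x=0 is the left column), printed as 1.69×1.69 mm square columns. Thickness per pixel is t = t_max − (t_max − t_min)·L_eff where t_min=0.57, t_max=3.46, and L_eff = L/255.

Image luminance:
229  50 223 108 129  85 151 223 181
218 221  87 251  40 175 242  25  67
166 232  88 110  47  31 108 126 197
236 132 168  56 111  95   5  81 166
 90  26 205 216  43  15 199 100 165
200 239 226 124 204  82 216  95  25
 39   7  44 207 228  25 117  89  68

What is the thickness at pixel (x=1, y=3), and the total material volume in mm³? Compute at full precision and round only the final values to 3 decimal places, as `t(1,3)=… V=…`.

t(1,3)=1.964 V=358.635

span = t_max - t_min = 3.46 - 0.57 = 2.890
L(1,3) = 132, L_eff = 132/255 = 0.517647
t(1,3) = 3.46 - 2.890·0.517647 = 1.964
Σt over all 7·9 pixels = 125.568
V = pitch²·Σt = 1.69²·125.568 = 358.635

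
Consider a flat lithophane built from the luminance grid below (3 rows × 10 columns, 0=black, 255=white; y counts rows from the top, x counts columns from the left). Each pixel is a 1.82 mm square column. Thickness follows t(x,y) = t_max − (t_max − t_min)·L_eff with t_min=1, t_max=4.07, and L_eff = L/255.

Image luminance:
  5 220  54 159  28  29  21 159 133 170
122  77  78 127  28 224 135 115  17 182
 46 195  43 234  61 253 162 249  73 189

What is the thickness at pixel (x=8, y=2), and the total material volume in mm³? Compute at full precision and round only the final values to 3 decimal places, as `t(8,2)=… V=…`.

span = t_max - t_min = 4.07 - 1 = 3.070
L(8,2) = 73, L_eff = 73/255 = 0.286275
t(8,2) = 4.07 - 3.070·0.286275 = 3.191
Σt over all 3·10 pixels = 335339/4250 ≈ 78.9032941
V = pitch²·Σt = 1.82²·335339/4250 = 261.359

t(8,2)=3.191 V=261.359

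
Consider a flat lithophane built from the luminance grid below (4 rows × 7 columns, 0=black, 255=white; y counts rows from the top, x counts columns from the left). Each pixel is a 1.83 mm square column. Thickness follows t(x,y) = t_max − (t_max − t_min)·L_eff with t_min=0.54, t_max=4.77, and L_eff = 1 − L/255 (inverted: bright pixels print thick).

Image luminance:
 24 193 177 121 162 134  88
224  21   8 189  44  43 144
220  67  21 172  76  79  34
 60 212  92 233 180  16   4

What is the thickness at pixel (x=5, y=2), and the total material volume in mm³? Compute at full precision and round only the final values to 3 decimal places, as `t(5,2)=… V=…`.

span = t_max - t_min = 4.77 - 0.54 = 4.230
L(5,2) = 79, L_eff = 1 - 79/255 = 0.690196 (inverted)
t(5,2) = 4.77 - 4.230·0.690196 = 1.850
Σt over all 4·7 pixels = 278439/4250 ≈ 65.5150588
V = pitch²·Σt = 1.83²·278439/4250 = 219.403

t(5,2)=1.850 V=219.403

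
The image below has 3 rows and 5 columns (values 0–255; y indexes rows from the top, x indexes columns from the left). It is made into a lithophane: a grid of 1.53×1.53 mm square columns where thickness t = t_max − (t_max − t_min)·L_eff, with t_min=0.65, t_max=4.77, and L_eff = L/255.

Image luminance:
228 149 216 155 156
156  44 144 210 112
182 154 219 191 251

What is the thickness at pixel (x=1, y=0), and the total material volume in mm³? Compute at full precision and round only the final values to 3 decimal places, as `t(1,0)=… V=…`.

t(1,0)=2.363 V=70.403

span = t_max - t_min = 4.77 - 0.65 = 4.120
L(1,0) = 149, L_eff = 149/255 = 0.584314
t(1,0) = 4.77 - 4.120·0.584314 = 2.363
Σt over all 3·5 pixels = 45113/1500 ≈ 30.0753333
V = pitch²·Σt = 1.53²·45113/1500 = 70.403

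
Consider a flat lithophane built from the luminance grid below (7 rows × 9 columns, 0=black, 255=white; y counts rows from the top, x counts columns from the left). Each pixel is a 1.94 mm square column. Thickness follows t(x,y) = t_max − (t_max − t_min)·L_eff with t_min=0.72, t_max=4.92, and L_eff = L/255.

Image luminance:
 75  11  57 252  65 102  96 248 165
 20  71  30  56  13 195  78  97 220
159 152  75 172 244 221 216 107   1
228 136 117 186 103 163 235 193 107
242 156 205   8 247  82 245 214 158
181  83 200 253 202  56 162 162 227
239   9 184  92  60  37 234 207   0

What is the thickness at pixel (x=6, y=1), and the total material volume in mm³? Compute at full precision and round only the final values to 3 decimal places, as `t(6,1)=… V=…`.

t(6,1)=3.635 V=620.383

span = t_max - t_min = 4.92 - 0.72 = 4.200
L(6,1) = 78, L_eff = 78/255 = 0.305882
t(6,1) = 4.92 - 4.200·0.305882 = 3.635
Σt over all 7·9 pixels = 70056/425 ≈ 164.8376471
V = pitch²·Σt = 1.94²·70056/425 = 620.383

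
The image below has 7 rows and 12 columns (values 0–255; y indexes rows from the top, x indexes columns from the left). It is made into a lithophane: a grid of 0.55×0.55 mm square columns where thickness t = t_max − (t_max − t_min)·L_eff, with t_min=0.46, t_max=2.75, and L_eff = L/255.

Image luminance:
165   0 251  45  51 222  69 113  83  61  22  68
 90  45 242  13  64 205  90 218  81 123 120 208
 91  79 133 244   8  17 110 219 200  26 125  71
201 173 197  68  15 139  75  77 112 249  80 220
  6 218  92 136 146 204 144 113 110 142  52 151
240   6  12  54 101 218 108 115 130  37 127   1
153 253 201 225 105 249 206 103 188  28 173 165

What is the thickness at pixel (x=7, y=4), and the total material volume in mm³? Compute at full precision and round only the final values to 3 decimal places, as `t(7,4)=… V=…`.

t(7,4)=1.735 V=41.924

span = t_max - t_min = 2.75 - 0.46 = 2.290
L(7,4) = 113, L_eff = 113/255 = 0.443137
t(7,4) = 2.75 - 2.290·0.443137 = 1.735
Σt over all 7·12 pixels = 117803/850 ≈ 138.5917647
V = pitch²·Σt = 0.55²·117803/850 = 41.924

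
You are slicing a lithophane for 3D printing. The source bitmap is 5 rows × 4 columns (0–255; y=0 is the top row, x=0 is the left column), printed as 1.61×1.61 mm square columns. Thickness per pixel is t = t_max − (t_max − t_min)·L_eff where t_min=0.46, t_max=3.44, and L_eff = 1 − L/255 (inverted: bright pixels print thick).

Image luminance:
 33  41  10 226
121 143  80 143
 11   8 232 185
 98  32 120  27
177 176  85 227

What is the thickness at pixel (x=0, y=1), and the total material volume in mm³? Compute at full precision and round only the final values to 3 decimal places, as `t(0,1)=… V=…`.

t(0,1)=1.874 V=89.732

span = t_max - t_min = 3.44 - 0.46 = 2.980
L(0,1) = 121, L_eff = 1 - 121/255 = 0.525490 (inverted)
t(0,1) = 3.44 - 2.980·0.525490 = 1.874
Σt over all 5·4 pixels = 1177/34 ≈ 34.6176471
V = pitch²·Σt = 1.61²·1177/34 = 89.732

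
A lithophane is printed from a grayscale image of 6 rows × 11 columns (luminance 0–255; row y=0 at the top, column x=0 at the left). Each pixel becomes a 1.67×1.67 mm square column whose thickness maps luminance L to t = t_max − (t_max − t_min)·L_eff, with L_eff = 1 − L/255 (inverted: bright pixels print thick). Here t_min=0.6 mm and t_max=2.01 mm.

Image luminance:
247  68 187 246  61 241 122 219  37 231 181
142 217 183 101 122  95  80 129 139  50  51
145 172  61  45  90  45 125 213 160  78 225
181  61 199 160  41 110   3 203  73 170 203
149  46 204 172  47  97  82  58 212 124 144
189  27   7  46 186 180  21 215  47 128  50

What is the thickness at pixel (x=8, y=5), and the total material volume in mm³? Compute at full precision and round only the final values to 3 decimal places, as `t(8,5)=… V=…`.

span = t_max - t_min = 2.01 - 0.6 = 1.410
L(8,5) = 47, L_eff = 1 - 47/255 = 0.815686 (inverted)
t(8,5) = 2.01 - 1.410·0.815686 = 0.860
Σt over all 6·11 pixels = 728721/8500 ≈ 85.7318824
V = pitch²·Σt = 1.67²·728721/8500 = 239.098

t(8,5)=0.860 V=239.098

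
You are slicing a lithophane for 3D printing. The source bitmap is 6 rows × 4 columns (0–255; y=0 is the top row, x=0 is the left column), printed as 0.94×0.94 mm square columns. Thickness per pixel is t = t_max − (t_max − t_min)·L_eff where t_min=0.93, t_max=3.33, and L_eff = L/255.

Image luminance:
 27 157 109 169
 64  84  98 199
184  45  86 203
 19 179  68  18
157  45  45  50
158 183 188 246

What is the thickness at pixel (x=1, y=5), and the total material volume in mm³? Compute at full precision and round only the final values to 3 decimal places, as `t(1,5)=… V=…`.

span = t_max - t_min = 3.33 - 0.93 = 2.400
L(1,5) = 183, L_eff = 183/255 = 0.717647
t(1,5) = 3.33 - 2.400·0.717647 = 1.608
Σt over all 6·4 pixels = 22842/425 ≈ 53.7458824
V = pitch²·Σt = 0.94²·22842/425 = 47.490

t(1,5)=1.608 V=47.490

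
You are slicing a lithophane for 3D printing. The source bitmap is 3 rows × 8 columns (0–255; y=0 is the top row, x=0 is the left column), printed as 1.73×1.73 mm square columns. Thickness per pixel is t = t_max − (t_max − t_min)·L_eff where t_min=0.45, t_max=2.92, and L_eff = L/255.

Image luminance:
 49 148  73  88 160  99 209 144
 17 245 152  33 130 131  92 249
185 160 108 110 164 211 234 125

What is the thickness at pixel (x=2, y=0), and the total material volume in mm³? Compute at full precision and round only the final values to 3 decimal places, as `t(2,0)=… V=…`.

t(2,0)=2.213 V=113.611

span = t_max - t_min = 2.92 - 0.45 = 2.470
L(2,0) = 73, L_eff = 73/255 = 0.286275
t(2,0) = 2.92 - 2.470·0.286275 = 2.213
Σt over all 3·8 pixels = 241997/6375 ≈ 37.9603137
V = pitch²·Σt = 1.73²·241997/6375 = 113.611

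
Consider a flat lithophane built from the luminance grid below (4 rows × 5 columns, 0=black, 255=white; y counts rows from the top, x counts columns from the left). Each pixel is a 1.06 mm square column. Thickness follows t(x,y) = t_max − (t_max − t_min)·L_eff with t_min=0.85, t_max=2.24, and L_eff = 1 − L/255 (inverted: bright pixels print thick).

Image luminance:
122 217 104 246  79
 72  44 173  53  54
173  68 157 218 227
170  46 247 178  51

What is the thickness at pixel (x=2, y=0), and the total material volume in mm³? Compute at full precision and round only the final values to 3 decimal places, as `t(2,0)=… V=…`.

t(2,0)=1.417 V=35.632

span = t_max - t_min = 2.24 - 0.85 = 1.390
L(2,0) = 104, L_eff = 1 - 104/255 = 0.592157 (inverted)
t(2,0) = 2.24 - 1.390·0.592157 = 1.417
Σt over all 4·5 pixels = 808661/25500 ≈ 31.7121961
V = pitch²·Σt = 1.06²·808661/25500 = 35.632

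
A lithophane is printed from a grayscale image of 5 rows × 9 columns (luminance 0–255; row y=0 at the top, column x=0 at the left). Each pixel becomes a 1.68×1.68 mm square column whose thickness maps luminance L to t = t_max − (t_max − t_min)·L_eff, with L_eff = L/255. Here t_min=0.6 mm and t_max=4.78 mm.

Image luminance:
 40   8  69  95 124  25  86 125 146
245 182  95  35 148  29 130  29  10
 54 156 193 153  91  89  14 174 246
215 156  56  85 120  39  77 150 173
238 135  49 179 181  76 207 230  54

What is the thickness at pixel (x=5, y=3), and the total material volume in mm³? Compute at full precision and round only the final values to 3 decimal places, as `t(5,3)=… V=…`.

t(5,3)=4.141 V=366.010

span = t_max - t_min = 4.78 - 0.6 = 4.180
L(5,3) = 39, L_eff = 39/255 = 0.152941
t(5,3) = 4.78 - 4.180·0.152941 = 4.141
Σt over all 5·9 pixels = 275571/2125 ≈ 129.6804706
V = pitch²·Σt = 1.68²·275571/2125 = 366.010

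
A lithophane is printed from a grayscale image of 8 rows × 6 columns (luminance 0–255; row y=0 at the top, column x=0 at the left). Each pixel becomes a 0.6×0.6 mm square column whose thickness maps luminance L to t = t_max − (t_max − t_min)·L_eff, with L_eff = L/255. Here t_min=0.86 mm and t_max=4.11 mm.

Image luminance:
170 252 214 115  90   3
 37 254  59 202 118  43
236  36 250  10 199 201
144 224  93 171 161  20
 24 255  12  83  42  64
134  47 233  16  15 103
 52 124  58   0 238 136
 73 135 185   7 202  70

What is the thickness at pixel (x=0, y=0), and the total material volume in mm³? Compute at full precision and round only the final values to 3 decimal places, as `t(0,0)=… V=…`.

span = t_max - t_min = 4.11 - 0.86 = 3.250
L(0,0) = 170, L_eff = 170/255 = 0.666667
t(0,0) = 4.11 - 3.250·0.666667 = 1.943
Σt over all 8·6 pixels = 125.78
V = pitch²·Σt = 0.6²·125.78 = 45.281

t(0,0)=1.943 V=45.281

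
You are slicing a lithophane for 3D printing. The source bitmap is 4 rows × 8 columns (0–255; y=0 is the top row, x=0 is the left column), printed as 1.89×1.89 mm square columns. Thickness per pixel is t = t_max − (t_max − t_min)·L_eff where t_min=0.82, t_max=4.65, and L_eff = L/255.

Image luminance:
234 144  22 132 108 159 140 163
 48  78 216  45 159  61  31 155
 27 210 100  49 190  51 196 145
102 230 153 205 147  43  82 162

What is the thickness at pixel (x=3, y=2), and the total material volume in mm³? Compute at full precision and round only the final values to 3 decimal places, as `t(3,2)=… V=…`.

t(3,2)=3.914 V=317.620

span = t_max - t_min = 4.65 - 0.82 = 3.830
L(3,2) = 49, L_eff = 49/255 = 0.192157
t(3,2) = 4.65 - 3.830·0.192157 = 3.914
Σt over all 4·8 pixels = 755793/8500 ≈ 88.9168235
V = pitch²·Σt = 1.89²·755793/8500 = 317.620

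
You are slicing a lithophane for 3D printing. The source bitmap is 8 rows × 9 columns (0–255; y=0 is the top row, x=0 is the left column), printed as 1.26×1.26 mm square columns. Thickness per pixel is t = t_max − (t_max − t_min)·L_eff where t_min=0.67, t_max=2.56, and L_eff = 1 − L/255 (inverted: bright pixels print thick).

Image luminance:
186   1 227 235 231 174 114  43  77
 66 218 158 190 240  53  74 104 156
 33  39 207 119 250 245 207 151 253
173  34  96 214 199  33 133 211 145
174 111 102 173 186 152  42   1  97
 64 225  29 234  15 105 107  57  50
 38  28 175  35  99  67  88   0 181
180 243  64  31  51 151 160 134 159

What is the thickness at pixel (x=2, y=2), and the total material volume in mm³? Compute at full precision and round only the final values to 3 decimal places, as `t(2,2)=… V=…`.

t(2,2)=2.204 V=183.629

span = t_max - t_min = 2.56 - 0.67 = 1.890
L(2,2) = 207, L_eff = 1 - 207/255 = 0.188235 (inverted)
t(2,2) = 2.56 - 1.890·0.188235 = 2.204
Σt over all 8·9 pixels = 983151/8500 ≈ 115.6648235
V = pitch²·Σt = 1.26²·983151/8500 = 183.629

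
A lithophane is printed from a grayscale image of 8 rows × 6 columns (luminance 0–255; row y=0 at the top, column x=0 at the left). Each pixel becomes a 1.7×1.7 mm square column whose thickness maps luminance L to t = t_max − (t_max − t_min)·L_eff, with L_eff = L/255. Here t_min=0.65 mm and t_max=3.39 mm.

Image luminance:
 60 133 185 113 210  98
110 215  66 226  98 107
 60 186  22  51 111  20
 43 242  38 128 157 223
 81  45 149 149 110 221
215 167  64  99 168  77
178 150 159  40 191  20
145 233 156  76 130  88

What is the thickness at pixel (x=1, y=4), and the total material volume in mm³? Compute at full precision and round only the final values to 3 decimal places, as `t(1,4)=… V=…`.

t(1,4)=2.906 V=283.537

span = t_max - t_min = 3.39 - 0.65 = 2.740
L(1,4) = 45, L_eff = 45/255 = 0.176471
t(1,4) = 3.39 - 2.740·0.176471 = 2.906
Σt over all 8·6 pixels = 1250899/12750 ≈ 98.1097255
V = pitch²·Σt = 1.7²·1250899/12750 = 283.537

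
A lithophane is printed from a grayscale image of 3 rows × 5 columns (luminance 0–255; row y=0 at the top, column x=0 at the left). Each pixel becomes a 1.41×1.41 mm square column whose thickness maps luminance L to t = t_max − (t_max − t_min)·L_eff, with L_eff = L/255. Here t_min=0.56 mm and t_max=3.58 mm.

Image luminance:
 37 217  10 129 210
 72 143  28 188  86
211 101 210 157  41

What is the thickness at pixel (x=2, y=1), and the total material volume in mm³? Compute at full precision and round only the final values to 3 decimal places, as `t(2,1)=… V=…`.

span = t_max - t_min = 3.58 - 0.56 = 3.020
L(2,1) = 28, L_eff = 28/255 = 0.109804
t(2,1) = 3.58 - 3.020·0.109804 = 3.248
Σt over all 3·5 pixels = 81367/2550 ≈ 31.9086275
V = pitch²·Σt = 1.41²·81367/2550 = 63.438

t(2,1)=3.248 V=63.438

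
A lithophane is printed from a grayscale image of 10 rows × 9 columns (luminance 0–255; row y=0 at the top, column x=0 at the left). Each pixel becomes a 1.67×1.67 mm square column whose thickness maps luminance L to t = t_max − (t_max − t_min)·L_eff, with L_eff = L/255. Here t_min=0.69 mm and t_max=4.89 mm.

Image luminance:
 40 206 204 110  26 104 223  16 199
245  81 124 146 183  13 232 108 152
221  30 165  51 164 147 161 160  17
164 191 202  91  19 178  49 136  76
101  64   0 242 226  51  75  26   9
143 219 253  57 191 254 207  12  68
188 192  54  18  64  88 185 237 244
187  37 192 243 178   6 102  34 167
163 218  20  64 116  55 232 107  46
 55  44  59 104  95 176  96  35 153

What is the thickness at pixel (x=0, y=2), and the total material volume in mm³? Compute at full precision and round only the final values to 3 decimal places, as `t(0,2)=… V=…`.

span = t_max - t_min = 4.89 - 0.69 = 4.200
L(0,2) = 221, L_eff = 221/255 = 0.866667
t(0,2) = 4.89 - 4.200·0.866667 = 1.250
Σt over all 10·9 pixels = 218881/850 ≈ 257.5070588
V = pitch²·Σt = 1.67²·218881/850 = 718.161

t(0,2)=1.250 V=718.161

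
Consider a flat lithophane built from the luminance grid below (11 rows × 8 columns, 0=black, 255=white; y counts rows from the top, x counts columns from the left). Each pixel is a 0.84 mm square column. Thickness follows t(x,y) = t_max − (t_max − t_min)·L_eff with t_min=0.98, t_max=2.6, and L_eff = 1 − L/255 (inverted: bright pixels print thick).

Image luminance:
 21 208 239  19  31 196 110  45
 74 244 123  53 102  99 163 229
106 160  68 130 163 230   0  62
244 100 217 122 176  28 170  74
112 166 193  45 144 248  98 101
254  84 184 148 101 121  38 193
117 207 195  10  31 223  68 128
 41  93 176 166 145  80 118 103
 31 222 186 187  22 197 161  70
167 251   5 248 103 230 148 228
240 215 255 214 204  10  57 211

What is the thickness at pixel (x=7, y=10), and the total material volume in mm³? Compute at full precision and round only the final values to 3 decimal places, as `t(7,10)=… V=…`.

t(7,10)=2.320 V=114.638

span = t_max - t_min = 2.6 - 0.98 = 1.620
L(7,10) = 211, L_eff = 1 - 211/255 = 0.172549 (inverted)
t(7,10) = 2.6 - 1.620·0.172549 = 2.320
Σt over all 11·8 pixels = 690493/4250 ≈ 162.4689412
V = pitch²·Σt = 0.84²·690493/4250 = 114.638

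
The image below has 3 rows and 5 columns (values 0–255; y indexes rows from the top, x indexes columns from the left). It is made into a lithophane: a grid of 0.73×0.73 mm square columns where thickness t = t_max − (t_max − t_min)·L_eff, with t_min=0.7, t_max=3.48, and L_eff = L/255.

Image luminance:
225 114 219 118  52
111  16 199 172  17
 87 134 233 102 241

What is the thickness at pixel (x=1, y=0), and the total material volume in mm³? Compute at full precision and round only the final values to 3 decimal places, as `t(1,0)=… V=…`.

span = t_max - t_min = 3.48 - 0.7 = 2.780
L(1,0) = 114, L_eff = 114/255 = 0.447059
t(1,0) = 3.48 - 2.780·0.447059 = 2.237
Σt over all 3·5 pixels = 29.96
V = pitch²·Σt = 0.73²·29.96 = 15.966

t(1,0)=2.237 V=15.966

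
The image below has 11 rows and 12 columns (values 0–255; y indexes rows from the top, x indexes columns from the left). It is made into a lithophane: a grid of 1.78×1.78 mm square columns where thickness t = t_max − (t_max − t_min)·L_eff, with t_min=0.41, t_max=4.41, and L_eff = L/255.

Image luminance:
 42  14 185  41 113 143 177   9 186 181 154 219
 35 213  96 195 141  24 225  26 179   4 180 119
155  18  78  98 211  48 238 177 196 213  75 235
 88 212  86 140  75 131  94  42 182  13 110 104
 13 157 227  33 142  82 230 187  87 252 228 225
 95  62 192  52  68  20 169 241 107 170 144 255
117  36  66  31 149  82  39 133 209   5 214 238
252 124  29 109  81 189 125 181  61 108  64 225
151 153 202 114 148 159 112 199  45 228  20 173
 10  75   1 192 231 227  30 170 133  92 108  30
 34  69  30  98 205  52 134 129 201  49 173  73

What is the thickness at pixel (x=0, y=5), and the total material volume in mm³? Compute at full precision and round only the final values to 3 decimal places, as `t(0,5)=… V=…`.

span = t_max - t_min = 4.41 - 0.41 = 4.000
L(0,5) = 95, L_eff = 95/255 = 0.372549
t(0,5) = 4.41 - 4.000·0.372549 = 2.920
Σt over all 11·12 pixels = 412703/1275 ≈ 323.6886275
V = pitch²·Σt = 1.78²·412703/1275 = 1025.575

t(0,5)=2.920 V=1025.575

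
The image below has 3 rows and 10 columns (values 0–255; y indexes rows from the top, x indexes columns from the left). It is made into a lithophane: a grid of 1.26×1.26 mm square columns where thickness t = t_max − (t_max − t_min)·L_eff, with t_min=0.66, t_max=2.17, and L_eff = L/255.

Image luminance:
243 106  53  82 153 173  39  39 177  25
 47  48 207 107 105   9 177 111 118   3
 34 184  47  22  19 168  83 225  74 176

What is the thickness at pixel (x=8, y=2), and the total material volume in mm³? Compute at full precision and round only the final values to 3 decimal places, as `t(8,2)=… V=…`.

t(8,2)=1.732 V=74.642

span = t_max - t_min = 2.17 - 0.66 = 1.510
L(8,2) = 74, L_eff = 74/255 = 0.290196
t(8,2) = 2.17 - 1.510·0.290196 = 1.732
Σt over all 3·10 pixels = 99908/2125 ≈ 47.0155294
V = pitch²·Σt = 1.26²·99908/2125 = 74.642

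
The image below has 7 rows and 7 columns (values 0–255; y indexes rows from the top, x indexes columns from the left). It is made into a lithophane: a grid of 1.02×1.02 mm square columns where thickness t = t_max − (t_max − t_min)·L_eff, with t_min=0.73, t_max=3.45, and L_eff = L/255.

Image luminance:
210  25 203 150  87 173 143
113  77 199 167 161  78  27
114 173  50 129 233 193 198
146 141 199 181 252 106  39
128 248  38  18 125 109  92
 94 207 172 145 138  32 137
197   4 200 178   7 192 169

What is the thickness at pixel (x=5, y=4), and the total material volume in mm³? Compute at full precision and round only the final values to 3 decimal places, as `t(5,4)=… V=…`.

span = t_max - t_min = 3.45 - 0.73 = 2.720
L(5,4) = 109, L_eff = 109/255 = 0.427451
t(5,4) = 3.45 - 2.720·0.427451 = 2.287
Σt over all 7·7 pixels = 98.682
V = pitch²·Σt = 1.02²·98.682 = 102.669

t(5,4)=2.287 V=102.669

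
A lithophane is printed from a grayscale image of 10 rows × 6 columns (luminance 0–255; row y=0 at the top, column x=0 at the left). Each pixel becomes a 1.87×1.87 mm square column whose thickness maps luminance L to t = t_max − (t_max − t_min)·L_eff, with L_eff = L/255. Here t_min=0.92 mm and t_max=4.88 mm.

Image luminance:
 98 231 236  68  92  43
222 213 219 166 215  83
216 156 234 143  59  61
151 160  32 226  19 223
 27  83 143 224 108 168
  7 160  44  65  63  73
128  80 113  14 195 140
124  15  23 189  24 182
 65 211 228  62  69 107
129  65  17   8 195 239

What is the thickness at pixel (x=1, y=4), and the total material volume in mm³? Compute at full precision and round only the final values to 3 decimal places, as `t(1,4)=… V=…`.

t(1,4)=3.591 V=624.589

span = t_max - t_min = 4.88 - 0.92 = 3.960
L(1,4) = 83, L_eff = 83/255 = 0.325490
t(1,4) = 4.88 - 3.960·0.325490 = 3.591
Σt over all 10·6 pixels = 379551/2125 ≈ 178.6122353
V = pitch²·Σt = 1.87²·379551/2125 = 624.589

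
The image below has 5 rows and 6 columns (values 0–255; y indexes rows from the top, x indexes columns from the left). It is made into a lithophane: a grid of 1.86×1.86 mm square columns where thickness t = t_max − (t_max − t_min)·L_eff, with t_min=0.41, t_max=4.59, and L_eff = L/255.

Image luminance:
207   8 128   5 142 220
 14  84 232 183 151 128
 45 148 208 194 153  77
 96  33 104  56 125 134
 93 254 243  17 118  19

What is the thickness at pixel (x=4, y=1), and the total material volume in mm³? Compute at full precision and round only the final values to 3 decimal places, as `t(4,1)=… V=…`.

span = t_max - t_min = 4.59 - 0.41 = 4.180
L(4,1) = 151, L_eff = 151/255 = 0.592157
t(4,1) = 4.59 - 4.180·0.592157 = 2.115
Σt over all 5·6 pixels = 499652/6375 ≈ 78.3767843
V = pitch²·Σt = 1.86²·499652/6375 = 271.152

t(4,1)=2.115 V=271.152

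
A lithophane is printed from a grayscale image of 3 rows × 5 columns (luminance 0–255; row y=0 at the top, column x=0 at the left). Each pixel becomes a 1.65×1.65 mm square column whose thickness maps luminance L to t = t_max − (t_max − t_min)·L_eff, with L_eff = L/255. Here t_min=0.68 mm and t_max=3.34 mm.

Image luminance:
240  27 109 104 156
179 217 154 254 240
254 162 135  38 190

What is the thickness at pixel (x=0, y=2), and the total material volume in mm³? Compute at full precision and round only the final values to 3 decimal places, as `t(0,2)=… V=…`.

t(0,2)=0.690 V=66.563

span = t_max - t_min = 3.34 - 0.68 = 2.660
L(0,2) = 254, L_eff = 254/255 = 0.996078
t(0,2) = 3.34 - 2.660·0.996078 = 0.690
Σt over all 3·5 pixels = 155864/6375 ≈ 24.4492549
V = pitch²·Σt = 1.65²·155864/6375 = 66.563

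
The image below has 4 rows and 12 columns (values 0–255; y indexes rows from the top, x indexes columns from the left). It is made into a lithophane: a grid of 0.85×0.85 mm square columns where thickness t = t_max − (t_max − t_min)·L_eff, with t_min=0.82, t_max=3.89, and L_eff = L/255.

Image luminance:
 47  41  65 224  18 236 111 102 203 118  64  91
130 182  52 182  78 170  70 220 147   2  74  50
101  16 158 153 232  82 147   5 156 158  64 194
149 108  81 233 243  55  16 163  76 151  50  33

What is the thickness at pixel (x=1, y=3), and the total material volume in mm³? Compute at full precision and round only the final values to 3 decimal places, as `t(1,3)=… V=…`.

span = t_max - t_min = 3.89 - 0.82 = 3.070
L(1,3) = 108, L_eff = 108/255 = 0.423529
t(1,3) = 3.89 - 3.070·0.423529 = 2.590
Σt over all 4·12 pixels = 3072553/25500 ≈ 120.4922745
V = pitch²·Σt = 0.85²·3072553/25500 = 87.056

t(1,3)=2.590 V=87.056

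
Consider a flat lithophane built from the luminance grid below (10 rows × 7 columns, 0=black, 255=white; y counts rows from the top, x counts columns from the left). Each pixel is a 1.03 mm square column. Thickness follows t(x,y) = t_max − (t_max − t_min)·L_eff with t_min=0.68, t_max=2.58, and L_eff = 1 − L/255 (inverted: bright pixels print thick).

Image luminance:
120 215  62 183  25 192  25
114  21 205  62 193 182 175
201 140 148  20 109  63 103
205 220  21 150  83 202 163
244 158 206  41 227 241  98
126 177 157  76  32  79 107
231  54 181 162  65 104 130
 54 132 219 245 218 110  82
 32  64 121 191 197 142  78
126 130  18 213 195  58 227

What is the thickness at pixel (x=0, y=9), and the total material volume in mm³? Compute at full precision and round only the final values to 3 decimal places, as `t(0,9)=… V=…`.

t(0,9)=1.619 V=124.408

span = t_max - t_min = 2.58 - 0.68 = 1.900
L(0,9) = 126, L_eff = 1 - 126/255 = 0.505882 (inverted)
t(0,9) = 2.58 - 1.900·0.505882 = 1.619
Σt over all 10·7 pixels = 1759/15 ≈ 117.2666667
V = pitch²·Σt = 1.03²·1759/15 = 124.408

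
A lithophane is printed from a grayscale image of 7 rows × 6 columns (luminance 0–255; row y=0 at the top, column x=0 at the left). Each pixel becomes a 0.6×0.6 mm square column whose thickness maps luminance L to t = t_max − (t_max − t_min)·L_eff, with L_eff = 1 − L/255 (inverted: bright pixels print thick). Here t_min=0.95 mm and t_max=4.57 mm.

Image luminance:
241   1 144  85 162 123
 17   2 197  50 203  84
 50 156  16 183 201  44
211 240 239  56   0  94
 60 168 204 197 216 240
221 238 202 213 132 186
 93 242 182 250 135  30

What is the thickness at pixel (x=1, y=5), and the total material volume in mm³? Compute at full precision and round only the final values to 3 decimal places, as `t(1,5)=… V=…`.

span = t_max - t_min = 4.57 - 0.95 = 3.620
L(1,5) = 238, L_eff = 1 - 238/255 = 0.066667 (inverted)
t(1,5) = 4.57 - 3.620·0.066667 = 4.329
Σt over all 7·6 pixels = 1596173/12750 ≈ 125.1900392
V = pitch²·Σt = 0.6²·1596173/12750 = 45.068

t(1,5)=4.329 V=45.068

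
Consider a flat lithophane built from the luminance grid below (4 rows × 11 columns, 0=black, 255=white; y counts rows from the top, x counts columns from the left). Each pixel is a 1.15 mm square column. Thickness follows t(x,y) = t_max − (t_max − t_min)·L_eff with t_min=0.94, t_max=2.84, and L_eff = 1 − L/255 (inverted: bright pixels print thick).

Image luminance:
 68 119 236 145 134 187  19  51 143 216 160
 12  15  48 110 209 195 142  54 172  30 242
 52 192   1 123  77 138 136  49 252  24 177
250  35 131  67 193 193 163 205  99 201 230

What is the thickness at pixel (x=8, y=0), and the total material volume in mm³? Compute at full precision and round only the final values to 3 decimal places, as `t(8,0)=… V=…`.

span = t_max - t_min = 2.84 - 0.94 = 1.900
L(8,0) = 143, L_eff = 1 - 143/255 = 0.439216 (inverted)
t(8,0) = 2.84 - 1.900·0.439216 = 2.005
Σt over all 4·11 pixels = 12569/150 ≈ 83.7933333
V = pitch²·Σt = 1.15²·12569/150 = 110.817

t(8,0)=2.005 V=110.817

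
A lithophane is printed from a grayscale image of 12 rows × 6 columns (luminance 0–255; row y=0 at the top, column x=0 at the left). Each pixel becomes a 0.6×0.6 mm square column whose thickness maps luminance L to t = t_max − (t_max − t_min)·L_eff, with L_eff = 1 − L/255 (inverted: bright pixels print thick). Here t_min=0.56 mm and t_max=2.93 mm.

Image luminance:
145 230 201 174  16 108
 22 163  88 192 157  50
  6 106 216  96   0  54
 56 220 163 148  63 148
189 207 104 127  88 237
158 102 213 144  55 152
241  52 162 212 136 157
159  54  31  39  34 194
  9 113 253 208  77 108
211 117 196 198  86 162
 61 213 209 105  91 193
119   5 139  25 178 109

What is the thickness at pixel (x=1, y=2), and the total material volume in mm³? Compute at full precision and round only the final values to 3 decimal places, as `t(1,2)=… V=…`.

span = t_max - t_min = 2.93 - 0.56 = 2.370
L(1,2) = 106, L_eff = 1 - 106/255 = 0.584314 (inverted)
t(1,2) = 2.93 - 2.370·0.584314 = 1.545
Σt over all 12·6 pixels = 536893/4250 ≈ 126.3277647
V = pitch²·Σt = 0.6²·536893/4250 = 45.478

t(1,2)=1.545 V=45.478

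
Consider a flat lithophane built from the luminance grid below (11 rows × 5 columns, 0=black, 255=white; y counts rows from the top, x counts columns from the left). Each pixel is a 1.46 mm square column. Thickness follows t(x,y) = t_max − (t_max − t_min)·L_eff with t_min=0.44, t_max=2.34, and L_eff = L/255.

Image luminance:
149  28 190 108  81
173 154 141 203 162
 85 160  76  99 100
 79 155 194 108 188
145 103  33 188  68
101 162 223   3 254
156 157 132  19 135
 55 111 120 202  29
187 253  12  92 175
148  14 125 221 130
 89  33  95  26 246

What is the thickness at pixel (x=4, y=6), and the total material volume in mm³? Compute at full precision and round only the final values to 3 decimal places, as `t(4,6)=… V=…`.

span = t_max - t_min = 2.34 - 0.44 = 1.900
L(4,6) = 135, L_eff = 135/255 = 0.529412
t(4,6) = 2.34 - 1.900·0.529412 = 1.334
Σt over all 11·5 pixels = 19756/255 ≈ 77.4745098
V = pitch²·Σt = 1.46²·19756/255 = 165.145

t(4,6)=1.334 V=165.145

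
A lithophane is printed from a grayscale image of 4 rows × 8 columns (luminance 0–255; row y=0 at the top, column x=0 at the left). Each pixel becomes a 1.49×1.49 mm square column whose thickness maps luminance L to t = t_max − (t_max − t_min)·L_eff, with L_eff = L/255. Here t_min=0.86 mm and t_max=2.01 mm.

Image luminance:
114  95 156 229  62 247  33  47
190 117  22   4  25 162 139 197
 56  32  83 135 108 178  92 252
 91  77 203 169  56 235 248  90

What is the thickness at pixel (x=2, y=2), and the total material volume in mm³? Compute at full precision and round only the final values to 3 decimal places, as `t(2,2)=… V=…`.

t(2,2)=1.636 V=103.309

span = t_max - t_min = 2.01 - 0.86 = 1.150
L(2,2) = 83, L_eff = 83/255 = 0.325490
t(2,2) = 2.01 - 1.150·0.325490 = 1.636
Σt over all 4·8 pixels = 698/15 ≈ 46.5333333
V = pitch²·Σt = 1.49²·698/15 = 103.309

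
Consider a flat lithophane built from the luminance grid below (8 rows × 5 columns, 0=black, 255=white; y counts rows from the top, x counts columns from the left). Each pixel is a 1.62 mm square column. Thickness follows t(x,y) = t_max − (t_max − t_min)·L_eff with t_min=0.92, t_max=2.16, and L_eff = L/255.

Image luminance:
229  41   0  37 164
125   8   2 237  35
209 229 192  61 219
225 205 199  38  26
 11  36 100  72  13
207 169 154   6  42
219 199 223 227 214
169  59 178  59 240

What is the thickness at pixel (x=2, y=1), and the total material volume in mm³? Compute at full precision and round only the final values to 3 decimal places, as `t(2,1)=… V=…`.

span = t_max - t_min = 2.16 - 0.92 = 1.240
L(2,1) = 2, L_eff = 2/255 = 0.007843
t(2,1) = 2.16 - 1.240·0.007843 = 2.150
Σt over all 8·5 pixels = 393382/6375 ≈ 61.7069804
V = pitch²·Σt = 1.62²·393382/6375 = 161.944

t(2,1)=2.150 V=161.944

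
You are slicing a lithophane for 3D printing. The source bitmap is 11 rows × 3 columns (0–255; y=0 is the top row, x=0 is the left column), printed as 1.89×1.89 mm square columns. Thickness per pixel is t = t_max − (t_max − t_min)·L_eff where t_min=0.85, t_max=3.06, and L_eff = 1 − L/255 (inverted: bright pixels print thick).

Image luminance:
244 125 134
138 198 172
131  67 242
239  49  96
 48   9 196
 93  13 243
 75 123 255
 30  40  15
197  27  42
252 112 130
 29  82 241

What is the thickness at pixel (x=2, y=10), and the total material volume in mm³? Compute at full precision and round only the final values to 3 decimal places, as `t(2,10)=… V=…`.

t(2,10)=2.939 V=226.724

span = t_max - t_min = 3.06 - 0.85 = 2.210
L(2,10) = 241, L_eff = 1 - 241/255 = 0.054902 (inverted)
t(2,10) = 3.06 - 2.210·0.054902 = 2.939
Σt over all 11·3 pixels = 47603/750 ≈ 63.4706667
V = pitch²·Σt = 1.89²·47603/750 = 226.724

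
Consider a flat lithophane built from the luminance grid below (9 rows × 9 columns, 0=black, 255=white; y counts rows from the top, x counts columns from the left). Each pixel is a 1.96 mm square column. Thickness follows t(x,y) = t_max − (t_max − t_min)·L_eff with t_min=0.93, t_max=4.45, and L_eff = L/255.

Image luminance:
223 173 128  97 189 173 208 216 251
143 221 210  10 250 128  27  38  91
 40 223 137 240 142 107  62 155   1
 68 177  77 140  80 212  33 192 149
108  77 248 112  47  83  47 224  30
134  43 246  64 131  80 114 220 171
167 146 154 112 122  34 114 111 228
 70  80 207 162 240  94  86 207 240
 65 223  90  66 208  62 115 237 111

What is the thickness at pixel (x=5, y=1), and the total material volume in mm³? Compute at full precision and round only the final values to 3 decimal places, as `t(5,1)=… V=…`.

span = t_max - t_min = 4.45 - 0.93 = 3.520
L(5,1) = 128, L_eff = 128/255 = 0.501961
t(5,1) = 4.45 - 3.520·0.501961 = 2.683
Σt over all 9·9 pixels = 1780081/8500 ≈ 209.4212941
V = pitch²·Σt = 1.96²·1780081/8500 = 804.513

t(5,1)=2.683 V=804.513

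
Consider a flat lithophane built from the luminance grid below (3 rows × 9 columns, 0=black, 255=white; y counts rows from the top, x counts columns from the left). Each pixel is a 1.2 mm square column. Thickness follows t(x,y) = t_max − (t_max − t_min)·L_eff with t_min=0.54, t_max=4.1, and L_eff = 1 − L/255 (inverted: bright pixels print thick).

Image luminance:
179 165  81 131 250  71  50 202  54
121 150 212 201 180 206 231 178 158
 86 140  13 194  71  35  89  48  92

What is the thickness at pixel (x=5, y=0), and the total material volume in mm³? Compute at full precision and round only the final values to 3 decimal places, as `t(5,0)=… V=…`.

span = t_max - t_min = 4.1 - 0.54 = 3.560
L(5,0) = 71, L_eff = 1 - 71/255 = 0.721569 (inverted)
t(5,0) = 4.1 - 3.560·0.721569 = 1.531
Σt over all 3·9 pixels = 274853/4250 ≈ 64.6712941
V = pitch²·Σt = 1.2²·274853/4250 = 93.127

t(5,0)=1.531 V=93.127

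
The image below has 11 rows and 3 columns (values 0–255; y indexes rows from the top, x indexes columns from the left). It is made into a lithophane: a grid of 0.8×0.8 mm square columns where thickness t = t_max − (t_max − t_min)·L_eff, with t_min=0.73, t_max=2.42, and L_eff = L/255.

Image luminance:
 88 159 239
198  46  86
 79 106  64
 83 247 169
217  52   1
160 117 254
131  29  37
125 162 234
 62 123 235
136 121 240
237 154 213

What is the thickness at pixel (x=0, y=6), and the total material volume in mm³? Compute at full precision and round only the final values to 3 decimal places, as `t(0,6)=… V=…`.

t(0,6)=1.552 V=31.582

span = t_max - t_min = 2.42 - 0.73 = 1.690
L(0,6) = 131, L_eff = 131/255 = 0.513725
t(0,6) = 2.42 - 1.690·0.513725 = 1.552
Σt over all 11·3 pixels = 629177/12750 ≈ 49.3472157
V = pitch²·Σt = 0.8²·629177/12750 = 31.582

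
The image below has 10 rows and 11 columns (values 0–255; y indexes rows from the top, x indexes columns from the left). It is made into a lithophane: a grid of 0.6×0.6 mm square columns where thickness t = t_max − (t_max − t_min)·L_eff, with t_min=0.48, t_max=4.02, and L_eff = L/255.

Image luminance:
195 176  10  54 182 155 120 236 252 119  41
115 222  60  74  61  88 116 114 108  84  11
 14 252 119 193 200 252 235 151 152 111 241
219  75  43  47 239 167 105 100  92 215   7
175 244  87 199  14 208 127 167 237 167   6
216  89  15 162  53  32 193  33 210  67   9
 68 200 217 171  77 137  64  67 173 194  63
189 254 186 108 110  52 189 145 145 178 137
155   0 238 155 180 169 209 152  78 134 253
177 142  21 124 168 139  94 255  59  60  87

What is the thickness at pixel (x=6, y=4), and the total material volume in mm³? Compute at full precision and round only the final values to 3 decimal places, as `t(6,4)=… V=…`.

span = t_max - t_min = 4.02 - 0.48 = 3.540
L(6,4) = 127, L_eff = 127/255 = 0.498039
t(6,4) = 4.02 - 3.540·0.498039 = 2.257
Σt over all 10·11 pixels = 238.06
V = pitch²·Σt = 0.6²·238.06 = 85.702

t(6,4)=2.257 V=85.702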